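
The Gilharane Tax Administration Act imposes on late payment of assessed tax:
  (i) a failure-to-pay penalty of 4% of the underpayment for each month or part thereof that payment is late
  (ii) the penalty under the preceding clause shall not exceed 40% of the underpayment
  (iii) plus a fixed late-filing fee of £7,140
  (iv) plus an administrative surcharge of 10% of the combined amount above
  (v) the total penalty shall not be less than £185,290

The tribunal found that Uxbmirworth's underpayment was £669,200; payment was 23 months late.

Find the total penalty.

Accrued rate: 4% × 23 = 92%, capped at 40% → 40%
Failure-to-pay penalty: 40% of £669,200 = £267,680
Penalty before surcharge: £267,680 + £7,140 = £274,820
Administrative surcharge: 10% of £274,820 = £27,482
Total penalty: £274,820 + £27,482 = £302,302
Minimum £185,290: £302,302 meets the minimum, no increase.

£302,302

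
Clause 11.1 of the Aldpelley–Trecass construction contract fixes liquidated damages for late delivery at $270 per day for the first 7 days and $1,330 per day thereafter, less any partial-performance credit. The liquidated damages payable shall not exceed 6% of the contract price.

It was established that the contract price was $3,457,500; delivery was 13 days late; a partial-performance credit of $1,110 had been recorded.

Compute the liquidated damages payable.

$8,760

First 7 days: 7 × $270 = $1,890
Remaining days: (13 − 7) × $1,330 = $7,980
Accrued per-day damages: $1,890 + $7,980 = $9,870
Less partial-performance credit: $9,870 − $1,110 = $8,760
Cap: 6% of $3,457,500 = $207,450
Cap at $207,450: $8,760 is within the cap, no reduction.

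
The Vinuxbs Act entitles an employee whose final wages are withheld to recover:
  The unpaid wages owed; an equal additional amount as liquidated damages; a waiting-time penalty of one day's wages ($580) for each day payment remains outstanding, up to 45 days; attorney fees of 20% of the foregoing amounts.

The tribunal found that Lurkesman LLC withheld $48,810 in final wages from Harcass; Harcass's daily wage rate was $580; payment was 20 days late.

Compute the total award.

$131,064

Liquidated damages (equal amount): $48,810
Penalty days: min(20, 45) = 20
Waiting-time penalty: 20 × $580 = $11,600
Subtotal: $48,810 + $48,810 + $11,600 = $109,220
Attorney fees: 20% of $109,220 = $21,844
Total award: $109,220 + $21,844 = $131,064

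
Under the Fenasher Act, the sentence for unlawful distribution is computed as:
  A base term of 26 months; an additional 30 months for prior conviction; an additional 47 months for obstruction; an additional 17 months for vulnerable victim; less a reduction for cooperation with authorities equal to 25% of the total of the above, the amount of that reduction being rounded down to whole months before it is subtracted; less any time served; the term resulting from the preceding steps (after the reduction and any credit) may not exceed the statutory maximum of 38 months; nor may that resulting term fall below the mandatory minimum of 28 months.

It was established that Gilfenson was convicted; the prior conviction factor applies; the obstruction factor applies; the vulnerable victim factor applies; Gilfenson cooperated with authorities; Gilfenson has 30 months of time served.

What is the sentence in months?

Prior conviction enhancement: +30 months
Obstruction enhancement: +47 months
Vulnerable victim enhancement: +17 months
Adjusted term: 26 months + 30 months + 47 months + 17 months = 120 months
Cooperation with authorities reduction: 25% of 120 months = 30 months (rounded down)
After reduction: 120 − 30 = 90 months
Less time served: 90 months − 30 months = 60 months
Cap at 38 months: 60 months exceeds the cap → 38 months
Minimum 28 months: 38 months meets the minimum, no increase.

38 months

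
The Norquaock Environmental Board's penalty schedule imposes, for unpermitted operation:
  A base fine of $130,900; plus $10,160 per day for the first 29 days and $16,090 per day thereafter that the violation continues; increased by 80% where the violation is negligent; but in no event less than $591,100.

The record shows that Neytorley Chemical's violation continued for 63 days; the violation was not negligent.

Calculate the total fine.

$972,600

First 29 days: 29 × $10,160 = $294,640
Remaining days: (63 − 29) × $16,090 = $547,060
Per-day component: $294,640 + $547,060 = $841,700
Base plus per-day: $130,900 + $841,700 = $972,600
The violation was not negligent: no 80% increase.
Minimum $591,100: $972,600 meets the minimum, no increase.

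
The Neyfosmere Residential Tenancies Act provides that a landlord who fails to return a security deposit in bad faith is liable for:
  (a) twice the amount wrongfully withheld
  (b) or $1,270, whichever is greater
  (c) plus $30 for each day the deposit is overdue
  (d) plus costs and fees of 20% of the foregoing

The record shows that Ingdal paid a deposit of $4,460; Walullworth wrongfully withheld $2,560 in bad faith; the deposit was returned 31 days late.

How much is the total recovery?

$7,260

Doubled: 2 × $2,560 = $5,120
Minimum $1,270: $5,120 meets the minimum, no increase.
Late-return penalty: 31 × $30 = $930
Damages plus late penalty: $5,120 + $930 = $6,050
Costs and fees: 20% of $6,050 = $1,210
Total recovery: $6,050 + $1,210 = $7,260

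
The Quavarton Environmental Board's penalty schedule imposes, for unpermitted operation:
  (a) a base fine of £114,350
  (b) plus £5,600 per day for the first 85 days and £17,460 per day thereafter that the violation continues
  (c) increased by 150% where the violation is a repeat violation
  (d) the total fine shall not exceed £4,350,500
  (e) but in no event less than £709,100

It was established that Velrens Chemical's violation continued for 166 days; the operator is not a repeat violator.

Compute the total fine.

£2,004,610

First 85 days: 85 × £5,600 = £476,000
Remaining days: (166 − 85) × £17,460 = £1,414,260
Per-day component: £476,000 + £1,414,260 = £1,890,260
Base plus per-day: £114,350 + £1,890,260 = £2,004,610
The operator is not a repeat violator: no 150% increase.
Cap at £4,350,500: £2,004,610 is within the cap, no reduction.
Minimum £709,100: £2,004,610 meets the minimum, no increase.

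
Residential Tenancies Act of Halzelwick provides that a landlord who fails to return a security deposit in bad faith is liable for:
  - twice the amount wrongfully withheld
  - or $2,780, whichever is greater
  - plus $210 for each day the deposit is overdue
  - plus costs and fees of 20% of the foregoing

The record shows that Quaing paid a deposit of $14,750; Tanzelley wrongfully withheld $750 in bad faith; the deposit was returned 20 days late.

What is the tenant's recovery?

$8,376

Doubled: 2 × $750 = $1,500
Minimum $2,780: $1,500 is below the minimum → $2,780
Late-return penalty: 20 × $210 = $4,200
Damages plus late penalty: $2,780 + $4,200 = $6,980
Costs and fees: 20% of $6,980 = $1,396
Total recovery: $6,980 + $1,396 = $8,376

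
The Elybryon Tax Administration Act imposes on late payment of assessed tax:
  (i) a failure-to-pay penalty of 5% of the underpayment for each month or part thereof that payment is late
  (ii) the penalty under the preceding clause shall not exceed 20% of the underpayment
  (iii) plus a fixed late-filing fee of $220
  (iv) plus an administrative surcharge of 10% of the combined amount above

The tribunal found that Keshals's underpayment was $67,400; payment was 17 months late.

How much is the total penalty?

$15,070

Accrued rate: 5% × 17 = 85%, capped at 20% → 20%
Failure-to-pay penalty: 20% of $67,400 = $13,480
Penalty before surcharge: $13,480 + $220 = $13,700
Administrative surcharge: 10% of $13,700 = $1,370
Total penalty: $13,700 + $1,370 = $15,070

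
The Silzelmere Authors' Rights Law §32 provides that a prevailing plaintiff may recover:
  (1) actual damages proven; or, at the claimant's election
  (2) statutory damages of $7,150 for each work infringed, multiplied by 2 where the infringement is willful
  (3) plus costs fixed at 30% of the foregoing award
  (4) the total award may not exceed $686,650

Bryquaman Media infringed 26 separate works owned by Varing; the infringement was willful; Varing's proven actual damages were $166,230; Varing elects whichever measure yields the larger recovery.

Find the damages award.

$483,340

Statutory damages: 26 × $7,150 = $185,900
Doubled: 2 × $185,900 = $371,800
Greater of actual damages ($166,230) or enhanced statutory damages ($371,800): $371,800
Costs: 30% of $371,800 = $111,540
Award plus costs: $371,800 + $111,540 = $483,340
Cap at $686,650: $483,340 is within the cap, no reduction.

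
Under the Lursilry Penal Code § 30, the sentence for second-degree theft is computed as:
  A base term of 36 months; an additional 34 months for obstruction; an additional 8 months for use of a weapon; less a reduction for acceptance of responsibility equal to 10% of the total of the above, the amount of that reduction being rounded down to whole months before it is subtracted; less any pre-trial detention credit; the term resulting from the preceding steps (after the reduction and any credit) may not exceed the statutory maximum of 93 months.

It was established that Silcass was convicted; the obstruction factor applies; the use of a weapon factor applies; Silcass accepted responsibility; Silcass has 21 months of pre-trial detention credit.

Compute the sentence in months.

Obstruction enhancement: +34 months
Use of a weapon enhancement: +8 months
Adjusted term: 36 months + 34 months + 8 months = 78 months
Acceptance of responsibility reduction: 10% of 78 months = 7 months (rounded down)
After reduction: 78 − 7 = 71 months
Less pre-trial detention credit: 71 months − 21 months = 50 months
Cap at 93 months: 50 months is within the cap, no reduction.

50 months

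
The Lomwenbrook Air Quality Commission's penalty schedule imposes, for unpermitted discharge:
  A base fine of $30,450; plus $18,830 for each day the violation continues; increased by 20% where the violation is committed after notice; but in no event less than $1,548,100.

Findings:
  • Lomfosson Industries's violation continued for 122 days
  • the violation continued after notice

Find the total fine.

Per-day component: 122 × $18,830 = $2,297,260
Base plus per-day: $30,450 + $2,297,260 = $2,327,710
Enhancement: 20% of $2,327,710 = $465,542
Enhanced fine: $2,327,710 + $465,542 = $2,793,252
Minimum $1,548,100: $2,793,252 meets the minimum, no increase.

$2,793,252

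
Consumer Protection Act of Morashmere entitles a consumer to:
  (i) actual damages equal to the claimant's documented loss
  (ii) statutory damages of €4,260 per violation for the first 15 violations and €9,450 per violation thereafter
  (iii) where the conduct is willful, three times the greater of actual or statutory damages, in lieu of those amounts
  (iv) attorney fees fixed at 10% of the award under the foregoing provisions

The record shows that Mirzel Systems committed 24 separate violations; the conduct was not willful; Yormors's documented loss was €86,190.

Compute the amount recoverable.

€258,654

First 15 violations: 15 × €4,260 = €63,900
Remaining violations: (24 − 15) × €9,450 = €85,050
Statutory damages: €63,900 + €85,050 = €148,950
Conduct not willful: the in-lieu enhancement does not apply.
Actual plus statutory damages: €86,190 + €148,950 = €235,140
Attorney fees: 10% of €235,140 = €23,514
Total recovery: €235,140 + €23,514 = €258,654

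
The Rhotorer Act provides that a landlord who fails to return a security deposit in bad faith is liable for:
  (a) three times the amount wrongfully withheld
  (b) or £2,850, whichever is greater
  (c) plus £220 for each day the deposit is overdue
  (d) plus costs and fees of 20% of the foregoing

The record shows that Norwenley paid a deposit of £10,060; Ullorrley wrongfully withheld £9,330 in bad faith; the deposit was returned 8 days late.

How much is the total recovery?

Trebled: 3 × £9,330 = £27,990
Minimum £2,850: £27,990 meets the minimum, no increase.
Late-return penalty: 8 × £220 = £1,760
Damages plus late penalty: £27,990 + £1,760 = £29,750
Costs and fees: 20% of £29,750 = £5,950
Total recovery: £29,750 + £5,950 = £35,700

£35,700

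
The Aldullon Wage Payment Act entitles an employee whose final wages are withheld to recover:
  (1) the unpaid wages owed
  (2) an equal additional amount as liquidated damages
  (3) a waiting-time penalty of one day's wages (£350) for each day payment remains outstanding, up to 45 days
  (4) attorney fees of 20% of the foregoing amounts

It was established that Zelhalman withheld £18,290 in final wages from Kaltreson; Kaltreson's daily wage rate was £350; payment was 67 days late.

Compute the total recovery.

Liquidated damages (equal amount): £18,290
Penalty days: min(67, 45) = 45
Waiting-time penalty: 45 × £350 = £15,750
Subtotal: £18,290 + £18,290 + £15,750 = £52,330
Attorney fees: 20% of £52,330 = £10,466
Total award: £52,330 + £10,466 = £62,796

Total award: £62,796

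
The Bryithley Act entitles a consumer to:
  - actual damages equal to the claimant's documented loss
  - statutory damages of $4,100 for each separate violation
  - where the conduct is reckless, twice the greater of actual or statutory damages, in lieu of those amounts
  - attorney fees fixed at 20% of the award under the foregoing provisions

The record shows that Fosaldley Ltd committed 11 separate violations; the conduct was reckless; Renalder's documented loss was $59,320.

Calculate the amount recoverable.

Total recovery: $142,368

Statutory damages: 11 × $4,100 = $45,100
Greater of actual damages ($59,320) or statutory damages ($45,100): $59,320
Doubled: 2 × $59,320 = $118,640
Attorney fees: 20% of $118,640 = $23,728
Total recovery: $118,640 + $23,728 = $142,368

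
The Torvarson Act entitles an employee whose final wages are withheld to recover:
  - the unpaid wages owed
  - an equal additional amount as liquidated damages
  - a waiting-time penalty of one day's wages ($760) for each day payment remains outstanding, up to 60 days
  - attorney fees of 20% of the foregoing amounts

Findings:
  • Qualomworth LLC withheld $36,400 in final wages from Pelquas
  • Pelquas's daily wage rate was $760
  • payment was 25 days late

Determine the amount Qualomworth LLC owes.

Total award: $110,160

Liquidated damages (equal amount): $36,400
Penalty days: min(25, 60) = 25
Waiting-time penalty: 25 × $760 = $19,000
Subtotal: $36,400 + $36,400 + $19,000 = $91,800
Attorney fees: 20% of $91,800 = $18,360
Total award: $91,800 + $18,360 = $110,160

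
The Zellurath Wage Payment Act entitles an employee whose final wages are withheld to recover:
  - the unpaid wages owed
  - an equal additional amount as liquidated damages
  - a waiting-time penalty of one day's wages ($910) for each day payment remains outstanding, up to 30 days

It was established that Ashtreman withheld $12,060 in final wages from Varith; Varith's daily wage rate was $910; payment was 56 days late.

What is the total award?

Liquidated damages (equal amount): $12,060
Penalty days: min(56, 30) = 30
Waiting-time penalty: 30 × $910 = $27,300
Total award: $12,060 + $12,060 + $27,300 = $51,420

Total award: $51,420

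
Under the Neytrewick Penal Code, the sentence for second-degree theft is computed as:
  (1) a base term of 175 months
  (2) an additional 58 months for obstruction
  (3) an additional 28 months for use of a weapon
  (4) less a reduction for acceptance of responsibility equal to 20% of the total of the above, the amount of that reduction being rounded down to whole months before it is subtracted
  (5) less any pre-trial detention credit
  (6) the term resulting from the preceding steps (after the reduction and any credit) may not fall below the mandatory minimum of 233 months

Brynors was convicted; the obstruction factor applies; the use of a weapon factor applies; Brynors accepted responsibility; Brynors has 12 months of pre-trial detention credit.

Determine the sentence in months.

233 months

Obstruction enhancement: +58 months
Use of a weapon enhancement: +28 months
Adjusted term: 175 months + 58 months + 28 months = 261 months
Acceptance of responsibility reduction: 20% of 261 months = 52 months (rounded down)
After reduction: 261 − 52 = 209 months
Less pre-trial detention credit: 209 months − 12 months = 197 months
Minimum 233 months: 197 months is below the minimum → 233 months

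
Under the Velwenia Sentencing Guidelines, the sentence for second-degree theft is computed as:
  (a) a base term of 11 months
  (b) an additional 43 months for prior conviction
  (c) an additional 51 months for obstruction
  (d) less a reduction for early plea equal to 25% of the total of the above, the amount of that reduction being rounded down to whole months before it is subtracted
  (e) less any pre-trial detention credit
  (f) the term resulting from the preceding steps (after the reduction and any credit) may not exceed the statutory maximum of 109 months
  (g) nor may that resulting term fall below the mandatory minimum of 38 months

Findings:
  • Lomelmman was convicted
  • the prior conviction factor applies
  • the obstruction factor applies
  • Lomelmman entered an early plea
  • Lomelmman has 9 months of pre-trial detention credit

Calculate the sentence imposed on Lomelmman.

Prior conviction enhancement: +43 months
Obstruction enhancement: +51 months
Adjusted term: 11 months + 43 months + 51 months = 105 months
Early plea reduction: 25% of 105 months = 26 months (rounded down)
After reduction: 105 − 26 = 79 months
Less pre-trial detention credit: 79 months − 9 months = 70 months
Cap at 109 months: 70 months is within the cap, no reduction.
Minimum 38 months: 70 months meets the minimum, no increase.

70 months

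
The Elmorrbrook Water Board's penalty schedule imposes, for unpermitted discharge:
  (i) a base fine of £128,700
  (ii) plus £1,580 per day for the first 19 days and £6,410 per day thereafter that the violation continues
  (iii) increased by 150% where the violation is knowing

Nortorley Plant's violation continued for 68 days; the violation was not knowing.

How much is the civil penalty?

First 19 days: 19 × £1,580 = £30,020
Remaining days: (68 − 19) × £6,410 = £314,090
Per-day component: £30,020 + £314,090 = £344,110
Base plus per-day: £128,700 + £344,110 = £472,810
The violation was not knowing: no 150% increase.

£472,810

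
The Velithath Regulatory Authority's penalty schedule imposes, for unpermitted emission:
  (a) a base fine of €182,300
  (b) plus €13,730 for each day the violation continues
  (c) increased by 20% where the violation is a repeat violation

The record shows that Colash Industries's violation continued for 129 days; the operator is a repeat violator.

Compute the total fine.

Per-day component: 129 × €13,730 = €1,771,170
Base plus per-day: €182,300 + €1,771,170 = €1,953,470
Enhancement: 20% of €1,953,470 = €390,694
Enhanced fine: €1,953,470 + €390,694 = €2,344,164

€2,344,164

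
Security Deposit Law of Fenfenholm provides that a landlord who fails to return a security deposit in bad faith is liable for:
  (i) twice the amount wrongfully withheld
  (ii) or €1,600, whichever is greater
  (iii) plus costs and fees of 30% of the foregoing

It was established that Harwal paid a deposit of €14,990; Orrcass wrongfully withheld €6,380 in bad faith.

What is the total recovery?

Doubled: 2 × €6,380 = €12,760
Minimum €1,600: €12,760 meets the minimum, no increase.
Costs and fees: 30% of €12,760 = €3,828
Total recovery: €12,760 + €3,828 = €16,588

Recovery: €16,588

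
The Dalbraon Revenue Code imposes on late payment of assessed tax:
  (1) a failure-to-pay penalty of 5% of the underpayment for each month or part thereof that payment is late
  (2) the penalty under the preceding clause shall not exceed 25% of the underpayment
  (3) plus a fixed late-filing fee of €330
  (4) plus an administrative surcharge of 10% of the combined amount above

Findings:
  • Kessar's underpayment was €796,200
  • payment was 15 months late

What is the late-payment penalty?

Accrued rate: 5% × 15 = 75%, capped at 25% → 25%
Failure-to-pay penalty: 25% of €796,200 = €199,050
Penalty before surcharge: €199,050 + €330 = €199,380
Administrative surcharge: 10% of €199,380 = €19,938
Total penalty: €199,380 + €19,938 = €219,318

Penalty: €219,318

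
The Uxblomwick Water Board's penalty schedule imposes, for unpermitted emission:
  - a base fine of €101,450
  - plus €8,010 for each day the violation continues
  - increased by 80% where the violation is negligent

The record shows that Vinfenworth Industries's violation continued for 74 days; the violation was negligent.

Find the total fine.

€1,249,542

Per-day component: 74 × €8,010 = €592,740
Base plus per-day: €101,450 + €592,740 = €694,190
Enhancement: 80% of €694,190 = €555,352
Enhanced fine: €694,190 + €555,352 = €1,249,542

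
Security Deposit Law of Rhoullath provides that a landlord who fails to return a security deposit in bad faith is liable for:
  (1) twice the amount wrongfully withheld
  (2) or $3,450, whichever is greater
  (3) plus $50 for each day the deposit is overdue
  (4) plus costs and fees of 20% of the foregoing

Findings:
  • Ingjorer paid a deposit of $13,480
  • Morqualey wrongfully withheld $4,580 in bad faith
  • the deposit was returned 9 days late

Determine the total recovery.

Doubled: 2 × $4,580 = $9,160
Minimum $3,450: $9,160 meets the minimum, no increase.
Late-return penalty: 9 × $50 = $450
Damages plus late penalty: $9,160 + $450 = $9,610
Costs and fees: 20% of $9,610 = $1,922
Total recovery: $9,610 + $1,922 = $11,532

Recovery: $11,532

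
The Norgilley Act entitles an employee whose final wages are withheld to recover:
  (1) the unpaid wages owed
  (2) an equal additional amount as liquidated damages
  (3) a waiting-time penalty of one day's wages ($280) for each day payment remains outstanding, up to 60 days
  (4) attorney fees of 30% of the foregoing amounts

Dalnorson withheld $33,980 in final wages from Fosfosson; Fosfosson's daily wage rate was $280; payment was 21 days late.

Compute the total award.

Total award: $95,992

Liquidated damages (equal amount): $33,980
Penalty days: min(21, 60) = 21
Waiting-time penalty: 21 × $280 = $5,880
Subtotal: $33,980 + $33,980 + $5,880 = $73,840
Attorney fees: 30% of $73,840 = $22,152
Total award: $73,840 + $22,152 = $95,992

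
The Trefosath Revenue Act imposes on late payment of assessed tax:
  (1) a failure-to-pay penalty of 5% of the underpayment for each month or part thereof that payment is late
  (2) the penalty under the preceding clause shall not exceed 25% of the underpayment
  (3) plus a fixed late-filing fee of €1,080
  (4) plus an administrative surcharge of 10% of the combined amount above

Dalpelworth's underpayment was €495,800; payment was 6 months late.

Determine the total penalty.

€137,533

Accrued rate: 5% × 6 = 30%, capped at 25% → 25%
Failure-to-pay penalty: 25% of €495,800 = €123,950
Penalty before surcharge: €123,950 + €1,080 = €125,030
Administrative surcharge: 10% of €125,030 = €12,503
Total penalty: €125,030 + €12,503 = €137,533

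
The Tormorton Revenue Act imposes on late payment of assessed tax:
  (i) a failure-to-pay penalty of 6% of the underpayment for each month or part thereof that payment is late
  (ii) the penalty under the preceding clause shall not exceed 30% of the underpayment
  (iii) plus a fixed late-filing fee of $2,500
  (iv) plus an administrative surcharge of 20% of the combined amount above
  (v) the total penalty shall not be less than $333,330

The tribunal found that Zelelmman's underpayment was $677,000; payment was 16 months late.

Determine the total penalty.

Accrued rate: 6% × 16 = 96%, capped at 30% → 30%
Failure-to-pay penalty: 30% of $677,000 = $203,100
Penalty before surcharge: $203,100 + $2,500 = $205,600
Administrative surcharge: 20% of $205,600 = $41,120
Total penalty: $205,600 + $41,120 = $246,720
Minimum $333,330: $246,720 is below the minimum → $333,330

$333,330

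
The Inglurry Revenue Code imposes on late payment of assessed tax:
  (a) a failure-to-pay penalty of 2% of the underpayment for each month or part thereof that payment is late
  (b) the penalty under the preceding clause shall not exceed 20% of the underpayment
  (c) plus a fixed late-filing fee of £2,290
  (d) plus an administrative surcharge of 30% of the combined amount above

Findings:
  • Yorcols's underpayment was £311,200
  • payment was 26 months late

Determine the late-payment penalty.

£83,889

Accrued rate: 2% × 26 = 52%, capped at 20% → 20%
Failure-to-pay penalty: 20% of £311,200 = £62,240
Penalty before surcharge: £62,240 + £2,290 = £64,530
Administrative surcharge: 30% of £64,530 = £19,359
Total penalty: £64,530 + £19,359 = £83,889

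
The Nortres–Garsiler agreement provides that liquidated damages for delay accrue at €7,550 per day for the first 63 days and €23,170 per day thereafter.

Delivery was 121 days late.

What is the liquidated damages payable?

€1,819,510

First 63 days: 63 × €7,550 = €475,650
Remaining days: (121 − 63) × €23,170 = €1,343,860
Accrued per-day damages: €475,650 + €1,343,860 = €1,819,510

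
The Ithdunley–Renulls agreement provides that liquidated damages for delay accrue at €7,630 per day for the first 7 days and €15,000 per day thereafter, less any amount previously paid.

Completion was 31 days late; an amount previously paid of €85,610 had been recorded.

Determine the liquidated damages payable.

First 7 days: 7 × €7,630 = €53,410
Remaining days: (31 − 7) × €15,000 = €360,000
Accrued per-day damages: €53,410 + €360,000 = €413,410
Less amount previously paid: €413,410 − €85,610 = €327,800

€327,800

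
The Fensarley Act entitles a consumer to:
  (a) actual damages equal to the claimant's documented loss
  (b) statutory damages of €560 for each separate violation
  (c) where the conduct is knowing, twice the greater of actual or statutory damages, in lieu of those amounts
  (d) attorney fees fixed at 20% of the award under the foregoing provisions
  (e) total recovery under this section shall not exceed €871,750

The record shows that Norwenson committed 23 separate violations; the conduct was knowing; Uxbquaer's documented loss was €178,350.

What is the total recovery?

Statutory damages: 23 × €560 = €12,880
Greater of actual damages (€178,350) or statutory damages (€12,880): €178,350
Doubled: 2 × €178,350 = €356,700
Attorney fees: 20% of €356,700 = €71,340
Total before cap: €356,700 + €71,340 = €428,040
Cap at €871,750: €428,040 is within the cap, no reduction.

€428,040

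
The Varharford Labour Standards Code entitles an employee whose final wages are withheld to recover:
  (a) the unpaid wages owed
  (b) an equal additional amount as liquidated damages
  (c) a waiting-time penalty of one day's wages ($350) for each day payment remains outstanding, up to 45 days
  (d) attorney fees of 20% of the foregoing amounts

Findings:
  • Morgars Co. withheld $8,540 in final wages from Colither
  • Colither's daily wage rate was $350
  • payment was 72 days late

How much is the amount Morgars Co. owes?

Liquidated damages (equal amount): $8,540
Penalty days: min(72, 45) = 45
Waiting-time penalty: 45 × $350 = $15,750
Subtotal: $8,540 + $8,540 + $15,750 = $32,830
Attorney fees: 20% of $32,830 = $6,566
Total award: $32,830 + $6,566 = $39,396

$39,396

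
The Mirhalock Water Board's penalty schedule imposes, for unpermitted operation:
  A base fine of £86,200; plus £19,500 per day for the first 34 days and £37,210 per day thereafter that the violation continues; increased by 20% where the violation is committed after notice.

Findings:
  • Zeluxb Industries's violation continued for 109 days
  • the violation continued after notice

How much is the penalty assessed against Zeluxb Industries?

First 34 days: 34 × £19,500 = £663,000
Remaining days: (109 − 34) × £37,210 = £2,790,750
Per-day component: £663,000 + £2,790,750 = £3,453,750
Base plus per-day: £86,200 + £3,453,750 = £3,539,950
Enhancement: 20% of £3,539,950 = £707,990
Enhanced fine: £3,539,950 + £707,990 = £4,247,940

£4,247,940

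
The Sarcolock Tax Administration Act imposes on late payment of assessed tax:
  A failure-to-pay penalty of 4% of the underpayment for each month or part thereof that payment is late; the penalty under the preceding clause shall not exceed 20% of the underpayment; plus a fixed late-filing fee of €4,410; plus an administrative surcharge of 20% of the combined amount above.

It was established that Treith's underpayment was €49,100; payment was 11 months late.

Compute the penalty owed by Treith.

€17,076

Accrued rate: 4% × 11 = 44%, capped at 20% → 20%
Failure-to-pay penalty: 20% of €49,100 = €9,820
Penalty before surcharge: €9,820 + €4,410 = €14,230
Administrative surcharge: 20% of €14,230 = €2,846
Total penalty: €14,230 + €2,846 = €17,076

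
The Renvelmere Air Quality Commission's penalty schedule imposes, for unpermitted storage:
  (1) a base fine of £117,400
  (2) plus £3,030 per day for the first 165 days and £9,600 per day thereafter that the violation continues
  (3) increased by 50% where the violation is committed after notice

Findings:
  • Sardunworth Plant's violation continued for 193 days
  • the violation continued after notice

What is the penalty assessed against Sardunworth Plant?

First 165 days: 165 × £3,030 = £499,950
Remaining days: (193 − 165) × £9,600 = £268,800
Per-day component: £499,950 + £268,800 = £768,750
Base plus per-day: £117,400 + £768,750 = £886,150
Enhancement: 50% of £886,150 = £443,075
Enhanced fine: £886,150 + £443,075 = £1,329,225

£1,329,225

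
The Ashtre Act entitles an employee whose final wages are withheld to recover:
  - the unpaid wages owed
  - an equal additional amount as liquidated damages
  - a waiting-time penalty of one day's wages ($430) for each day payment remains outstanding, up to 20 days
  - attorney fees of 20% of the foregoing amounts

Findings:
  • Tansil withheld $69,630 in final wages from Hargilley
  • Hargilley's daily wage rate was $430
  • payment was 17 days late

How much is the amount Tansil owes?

$175,884

Liquidated damages (equal amount): $69,630
Penalty days: min(17, 20) = 17
Waiting-time penalty: 17 × $430 = $7,310
Subtotal: $69,630 + $69,630 + $7,310 = $146,570
Attorney fees: 20% of $146,570 = $29,314
Total award: $146,570 + $29,314 = $175,884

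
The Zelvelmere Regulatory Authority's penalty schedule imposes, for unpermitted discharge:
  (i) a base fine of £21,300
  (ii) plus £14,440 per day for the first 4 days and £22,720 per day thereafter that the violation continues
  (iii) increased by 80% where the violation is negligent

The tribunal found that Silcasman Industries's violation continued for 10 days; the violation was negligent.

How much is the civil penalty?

First 4 days: 4 × £14,440 = £57,760
Remaining days: (10 − 4) × £22,720 = £136,320
Per-day component: £57,760 + £136,320 = £194,080
Base plus per-day: £21,300 + £194,080 = £215,380
Enhancement: 80% of £215,380 = £172,304
Enhanced fine: £215,380 + £172,304 = £387,684

Civil penalty: £387,684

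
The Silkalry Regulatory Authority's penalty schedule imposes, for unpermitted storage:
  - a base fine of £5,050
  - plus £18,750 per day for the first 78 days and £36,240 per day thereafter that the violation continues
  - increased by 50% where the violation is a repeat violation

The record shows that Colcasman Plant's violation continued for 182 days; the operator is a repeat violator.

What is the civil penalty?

£7,854,765

First 78 days: 78 × £18,750 = £1,462,500
Remaining days: (182 − 78) × £36,240 = £3,768,960
Per-day component: £1,462,500 + £3,768,960 = £5,231,460
Base plus per-day: £5,050 + £5,231,460 = £5,236,510
Enhancement: 50% of £5,236,510 = £2,618,255
Enhanced fine: £5,236,510 + £2,618,255 = £7,854,765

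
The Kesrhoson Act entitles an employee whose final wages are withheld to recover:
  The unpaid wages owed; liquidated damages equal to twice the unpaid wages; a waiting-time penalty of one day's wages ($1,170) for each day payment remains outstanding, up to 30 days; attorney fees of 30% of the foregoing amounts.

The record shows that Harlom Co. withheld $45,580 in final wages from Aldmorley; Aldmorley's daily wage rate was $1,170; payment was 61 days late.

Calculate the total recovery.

Doubled: 2 × $45,580 = $91,160
Penalty days: min(61, 30) = 30
Waiting-time penalty: 30 × $1,170 = $35,100
Subtotal: $45,580 + $91,160 + $35,100 = $171,840
Attorney fees: 30% of $171,840 = $51,552
Total award: $171,840 + $51,552 = $223,392

$223,392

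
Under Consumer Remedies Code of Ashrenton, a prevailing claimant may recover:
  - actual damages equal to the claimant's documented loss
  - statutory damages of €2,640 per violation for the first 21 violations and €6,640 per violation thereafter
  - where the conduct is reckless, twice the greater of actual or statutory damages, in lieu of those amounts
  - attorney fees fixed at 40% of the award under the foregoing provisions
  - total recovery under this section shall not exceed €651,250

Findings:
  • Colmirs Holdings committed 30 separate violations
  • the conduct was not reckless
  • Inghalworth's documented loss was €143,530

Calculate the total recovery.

Total recovery: €362,222

First 21 violations: 21 × €2,640 = €55,440
Remaining violations: (30 − 21) × €6,640 = €59,760
Statutory damages: €55,440 + €59,760 = €115,200
Conduct not reckless: the in-lieu enhancement does not apply.
Actual plus statutory damages: €143,530 + €115,200 = €258,730
Attorney fees: 40% of €258,730 = €103,492
Total before cap: €258,730 + €103,492 = €362,222
Cap at €651,250: €362,222 is within the cap, no reduction.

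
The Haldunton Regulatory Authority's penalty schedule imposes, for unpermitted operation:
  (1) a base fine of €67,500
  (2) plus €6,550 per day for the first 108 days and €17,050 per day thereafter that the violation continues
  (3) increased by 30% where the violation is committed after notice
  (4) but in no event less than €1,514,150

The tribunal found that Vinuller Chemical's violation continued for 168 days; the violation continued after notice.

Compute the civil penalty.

€2,337,270

First 108 days: 108 × €6,550 = €707,400
Remaining days: (168 − 108) × €17,050 = €1,023,000
Per-day component: €707,400 + €1,023,000 = €1,730,400
Base plus per-day: €67,500 + €1,730,400 = €1,797,900
Enhancement: 30% of €1,797,900 = €539,370
Enhanced fine: €1,797,900 + €539,370 = €2,337,270
Minimum €1,514,150: €2,337,270 meets the minimum, no increase.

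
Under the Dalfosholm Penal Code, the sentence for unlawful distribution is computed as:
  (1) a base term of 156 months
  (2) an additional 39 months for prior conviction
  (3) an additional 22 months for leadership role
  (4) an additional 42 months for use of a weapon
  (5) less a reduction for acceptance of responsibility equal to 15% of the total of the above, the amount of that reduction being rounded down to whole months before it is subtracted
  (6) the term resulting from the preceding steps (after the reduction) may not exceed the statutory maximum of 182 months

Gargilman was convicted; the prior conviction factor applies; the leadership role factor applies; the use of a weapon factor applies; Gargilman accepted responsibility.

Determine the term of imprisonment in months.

182 months

Prior conviction enhancement: +39 months
Leadership role enhancement: +22 months
Use of a weapon enhancement: +42 months
Adjusted term: 156 months + 39 months + 22 months + 42 months = 259 months
Acceptance of responsibility reduction: 15% of 259 months = 38 months (rounded down)
After reduction: 259 − 38 = 221 months
Cap at 182 months: 221 months exceeds the cap → 182 months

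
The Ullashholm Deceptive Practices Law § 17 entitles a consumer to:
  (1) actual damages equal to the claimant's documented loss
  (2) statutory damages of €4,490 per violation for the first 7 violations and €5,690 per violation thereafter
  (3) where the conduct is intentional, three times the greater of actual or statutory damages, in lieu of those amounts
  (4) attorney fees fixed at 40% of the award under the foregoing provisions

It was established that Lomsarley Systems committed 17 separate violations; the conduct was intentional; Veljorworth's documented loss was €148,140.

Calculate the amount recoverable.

First 7 violations: 7 × €4,490 = €31,430
Remaining violations: (17 − 7) × €5,690 = €56,900
Statutory damages: €31,430 + €56,900 = €88,330
Greater of actual damages (€148,140) or statutory damages (€88,330): €148,140
Trebled: 3 × €148,140 = €444,420
Attorney fees: 40% of €444,420 = €177,768
Total recovery: €444,420 + €177,768 = €622,188

€622,188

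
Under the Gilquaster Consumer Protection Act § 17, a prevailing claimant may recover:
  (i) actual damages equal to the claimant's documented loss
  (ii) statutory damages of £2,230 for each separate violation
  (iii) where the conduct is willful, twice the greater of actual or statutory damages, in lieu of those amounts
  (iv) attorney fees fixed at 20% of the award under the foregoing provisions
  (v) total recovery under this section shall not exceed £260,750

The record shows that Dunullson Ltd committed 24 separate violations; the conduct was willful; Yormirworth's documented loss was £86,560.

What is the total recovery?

£207,744

Statutory damages: 24 × £2,230 = £53,520
Greater of actual damages (£86,560) or statutory damages (£53,520): £86,560
Doubled: 2 × £86,560 = £173,120
Attorney fees: 20% of £173,120 = £34,624
Total before cap: £173,120 + £34,624 = £207,744
Cap at £260,750: £207,744 is within the cap, no reduction.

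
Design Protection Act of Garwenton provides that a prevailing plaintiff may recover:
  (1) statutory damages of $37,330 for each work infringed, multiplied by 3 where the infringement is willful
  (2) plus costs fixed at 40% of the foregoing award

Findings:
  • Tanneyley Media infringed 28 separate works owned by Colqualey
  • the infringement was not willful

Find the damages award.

Award: $1,463,336

Statutory damages: 28 × $37,330 = $1,045,240
Infringement not willful: no ×3 enhancement.
Costs: 40% of $1,045,240 = $418,096
Award plus costs: $1,045,240 + $418,096 = $1,463,336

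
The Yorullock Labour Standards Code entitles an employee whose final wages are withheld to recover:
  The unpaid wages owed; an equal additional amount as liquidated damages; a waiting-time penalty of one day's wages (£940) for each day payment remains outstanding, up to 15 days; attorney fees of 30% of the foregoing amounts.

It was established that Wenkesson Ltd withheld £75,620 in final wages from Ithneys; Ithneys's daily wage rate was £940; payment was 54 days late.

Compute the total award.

£214,942

Liquidated damages (equal amount): £75,620
Penalty days: min(54, 15) = 15
Waiting-time penalty: 15 × £940 = £14,100
Subtotal: £75,620 + £75,620 + £14,100 = £165,340
Attorney fees: 30% of £165,340 = £49,602
Total award: £165,340 + £49,602 = £214,942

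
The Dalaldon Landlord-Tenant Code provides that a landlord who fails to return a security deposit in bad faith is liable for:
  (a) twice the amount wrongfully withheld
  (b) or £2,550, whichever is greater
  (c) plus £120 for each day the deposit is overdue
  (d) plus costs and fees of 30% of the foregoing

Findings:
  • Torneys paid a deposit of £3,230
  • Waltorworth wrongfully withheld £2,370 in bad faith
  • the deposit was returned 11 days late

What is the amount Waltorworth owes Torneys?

Doubled: 2 × £2,370 = £4,740
Minimum £2,550: £4,740 meets the minimum, no increase.
Late-return penalty: 11 × £120 = £1,320
Damages plus late penalty: £4,740 + £1,320 = £6,060
Costs and fees: 30% of £6,060 = £1,818
Total recovery: £6,060 + £1,818 = £7,878

£7,878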